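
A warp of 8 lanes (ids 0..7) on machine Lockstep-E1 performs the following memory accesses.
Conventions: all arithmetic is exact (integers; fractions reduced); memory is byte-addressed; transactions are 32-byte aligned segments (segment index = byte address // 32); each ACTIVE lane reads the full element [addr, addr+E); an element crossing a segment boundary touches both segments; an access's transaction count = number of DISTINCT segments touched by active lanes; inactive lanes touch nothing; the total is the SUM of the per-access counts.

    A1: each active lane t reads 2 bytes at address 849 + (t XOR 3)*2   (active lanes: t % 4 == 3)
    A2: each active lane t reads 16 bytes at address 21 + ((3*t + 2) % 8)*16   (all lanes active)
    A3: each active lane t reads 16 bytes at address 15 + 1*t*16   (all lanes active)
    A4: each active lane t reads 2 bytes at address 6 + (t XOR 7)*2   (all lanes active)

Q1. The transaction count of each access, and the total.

A1: 1 transaction
A2: 5 transactions
A3: 5 transactions
A4: 1 transaction

Answer: 1,5,5,1; total 12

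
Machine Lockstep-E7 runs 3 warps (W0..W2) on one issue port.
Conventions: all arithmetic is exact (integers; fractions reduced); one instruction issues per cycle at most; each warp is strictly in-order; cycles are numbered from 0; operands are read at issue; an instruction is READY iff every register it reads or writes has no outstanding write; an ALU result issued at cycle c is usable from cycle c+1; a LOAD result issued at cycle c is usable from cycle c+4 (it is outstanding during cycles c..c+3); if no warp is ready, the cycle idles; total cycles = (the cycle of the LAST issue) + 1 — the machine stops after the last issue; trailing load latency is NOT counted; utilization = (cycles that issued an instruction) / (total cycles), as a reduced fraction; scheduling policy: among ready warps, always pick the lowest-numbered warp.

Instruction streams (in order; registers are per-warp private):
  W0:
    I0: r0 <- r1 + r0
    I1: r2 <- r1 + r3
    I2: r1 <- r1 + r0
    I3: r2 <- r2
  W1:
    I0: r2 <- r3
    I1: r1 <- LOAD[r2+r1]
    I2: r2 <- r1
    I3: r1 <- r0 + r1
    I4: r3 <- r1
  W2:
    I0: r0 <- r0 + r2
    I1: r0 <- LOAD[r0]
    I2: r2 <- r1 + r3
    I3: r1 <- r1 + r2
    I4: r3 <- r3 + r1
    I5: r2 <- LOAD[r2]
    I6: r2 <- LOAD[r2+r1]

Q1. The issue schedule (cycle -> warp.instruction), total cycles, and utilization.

cycle 0: W0.I0
cycle 1: W0.I1
cycle 2: W0.I2
cycle 3: W0.I3
cycle 4: W1.I0
cycle 5: W1.I1
cycle 6: W2.I0
cycle 7: W2.I1
cycle 8: W2.I2
cycle 9: W1.I2
cycle 10: W1.I3
cycle 11: W1.I4
cycle 12: W2.I3
cycle 13: W2.I4
cycle 14: W2.I5
cycle 15: idle
cycle 16: idle
cycle 17: idle
cycle 18: W2.I6

Answer: 19 cycles, utilization 16/19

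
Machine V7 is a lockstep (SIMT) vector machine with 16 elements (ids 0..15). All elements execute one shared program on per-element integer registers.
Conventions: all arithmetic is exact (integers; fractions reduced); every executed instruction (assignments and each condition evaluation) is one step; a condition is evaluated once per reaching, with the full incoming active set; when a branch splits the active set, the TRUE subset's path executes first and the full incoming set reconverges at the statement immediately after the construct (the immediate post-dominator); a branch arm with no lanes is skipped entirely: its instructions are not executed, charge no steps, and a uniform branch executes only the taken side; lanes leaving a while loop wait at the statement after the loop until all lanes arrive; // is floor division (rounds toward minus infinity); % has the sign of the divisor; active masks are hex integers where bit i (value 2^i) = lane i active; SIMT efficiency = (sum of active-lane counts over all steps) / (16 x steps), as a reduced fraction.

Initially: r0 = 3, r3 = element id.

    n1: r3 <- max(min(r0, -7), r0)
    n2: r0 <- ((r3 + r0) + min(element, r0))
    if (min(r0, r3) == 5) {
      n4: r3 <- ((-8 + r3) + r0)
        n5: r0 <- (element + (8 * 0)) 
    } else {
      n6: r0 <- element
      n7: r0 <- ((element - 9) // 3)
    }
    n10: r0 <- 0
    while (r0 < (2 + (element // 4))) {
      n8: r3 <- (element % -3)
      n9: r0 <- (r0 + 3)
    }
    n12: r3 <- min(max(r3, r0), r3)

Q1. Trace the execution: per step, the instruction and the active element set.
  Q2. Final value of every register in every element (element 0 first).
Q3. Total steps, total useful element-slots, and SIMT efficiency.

step 0: r3 <- max(min(r0, -7), r0)   0xffff
step 1: r0 <- ((r3 + r0) + min(element, r0)) 0xffff
step 2: eval (min(r0, r3) == 5)      0xffff
step 3: r0 <- element                0xffff
step 4: r0 <- ((element - 9) // 3)   0xffff
step 5: r0 <- 0                      0xffff
step 6: eval (r0 < (2 + (element // 4))) 0xffff
step 7: r3 <- (element % -3)         0xffff
step 8: r0 <- (r0 + 3)               0xffff
step 9: eval (r0 < (2 + (element // 4))) 0xffff
step 10: r3 <- (element % -3)         0xff00
step 11: r0 <- (r0 + 3)               0xff00
step 12: eval (r0 < (2 + (element // 4))) 0xff00
step 13: r3 <- min(max(r3, r0), r3)   0xffff

Answer: 14 steps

r0: 3,3,3,3,3,3,3,3,6,6,6,6,6,6,6,6
r3: 0,-2,-1,0,-2,-1,0,-2,-1,0,-2,-1,0,-2,-1,0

steps = 14; useful = 200; efficiency = 200/224 = 25/28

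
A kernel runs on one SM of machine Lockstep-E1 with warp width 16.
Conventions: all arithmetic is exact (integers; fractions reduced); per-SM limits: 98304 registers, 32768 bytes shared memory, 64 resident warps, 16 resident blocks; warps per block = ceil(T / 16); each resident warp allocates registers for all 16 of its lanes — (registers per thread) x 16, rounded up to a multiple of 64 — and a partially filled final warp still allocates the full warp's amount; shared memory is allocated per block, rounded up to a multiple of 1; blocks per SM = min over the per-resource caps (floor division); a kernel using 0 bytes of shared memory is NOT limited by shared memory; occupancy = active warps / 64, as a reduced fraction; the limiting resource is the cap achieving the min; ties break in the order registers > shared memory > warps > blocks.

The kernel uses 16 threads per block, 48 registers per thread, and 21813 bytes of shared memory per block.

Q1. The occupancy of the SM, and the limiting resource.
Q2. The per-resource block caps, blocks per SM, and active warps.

Answer: occupancy 1/64, limited by shared memory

registers: 128 blocks
shared memory: 1 block
warps: 64 blocks
blocks: 16 blocks

Answer: 1 block, 1 active warp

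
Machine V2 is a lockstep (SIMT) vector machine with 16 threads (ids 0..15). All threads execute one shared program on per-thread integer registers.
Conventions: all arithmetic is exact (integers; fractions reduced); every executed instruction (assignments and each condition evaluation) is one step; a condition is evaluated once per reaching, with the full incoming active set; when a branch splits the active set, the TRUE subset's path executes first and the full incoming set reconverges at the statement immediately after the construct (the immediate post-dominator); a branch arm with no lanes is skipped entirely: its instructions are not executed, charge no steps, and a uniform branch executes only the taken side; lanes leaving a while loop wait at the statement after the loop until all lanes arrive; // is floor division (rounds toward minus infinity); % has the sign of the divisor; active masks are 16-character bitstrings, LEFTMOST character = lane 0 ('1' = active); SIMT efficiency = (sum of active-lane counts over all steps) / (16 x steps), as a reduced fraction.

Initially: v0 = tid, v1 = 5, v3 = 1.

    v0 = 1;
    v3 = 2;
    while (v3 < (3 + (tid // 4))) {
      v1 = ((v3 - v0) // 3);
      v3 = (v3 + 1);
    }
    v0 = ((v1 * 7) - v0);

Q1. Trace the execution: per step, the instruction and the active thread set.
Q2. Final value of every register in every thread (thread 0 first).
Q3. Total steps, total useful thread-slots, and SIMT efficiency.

step 0: v0 <- 1                      1111111111111111
step 1: v3 <- 2                      1111111111111111
step 2: eval (v3 < (3 + (tid // 4))) 1111111111111111
step 3: v1 <- ((v3 - v0) // 3)       1111111111111111
step 4: v3 <- (v3 + 1)               1111111111111111
step 5: eval (v3 < (3 + (tid // 4))) 1111111111111111
step 6: v1 <- ((v3 - v0) // 3)       0000111111111111
step 7: v3 <- (v3 + 1)               0000111111111111
step 8: eval (v3 < (3 + (tid // 4))) 0000111111111111
step 9: v1 <- ((v3 - v0) // 3)       0000000011111111
step 10: v3 <- (v3 + 1)               0000000011111111
step 11: eval (v3 < (3 + (tid // 4))) 0000000011111111
step 12: v1 <- ((v3 - v0) // 3)       0000000000001111
step 13: v3 <- (v3 + 1)               0000000000001111
step 14: eval (v3 < (3 + (tid // 4))) 0000000000001111
step 15: v0 <- ((v1 * 7) - v0)        1111111111111111

Answer: 16 steps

v0: -1,-1,-1,-1,-1,-1,-1,-1,6,6,6,6,6,6,6,6
v1: 0,0,0,0,0,0,0,0,1,1,1,1,1,1,1,1
v3: 3,3,3,3,4,4,4,4,5,5,5,5,6,6,6,6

steps = 16; useful = 184; efficiency = 184/256 = 23/32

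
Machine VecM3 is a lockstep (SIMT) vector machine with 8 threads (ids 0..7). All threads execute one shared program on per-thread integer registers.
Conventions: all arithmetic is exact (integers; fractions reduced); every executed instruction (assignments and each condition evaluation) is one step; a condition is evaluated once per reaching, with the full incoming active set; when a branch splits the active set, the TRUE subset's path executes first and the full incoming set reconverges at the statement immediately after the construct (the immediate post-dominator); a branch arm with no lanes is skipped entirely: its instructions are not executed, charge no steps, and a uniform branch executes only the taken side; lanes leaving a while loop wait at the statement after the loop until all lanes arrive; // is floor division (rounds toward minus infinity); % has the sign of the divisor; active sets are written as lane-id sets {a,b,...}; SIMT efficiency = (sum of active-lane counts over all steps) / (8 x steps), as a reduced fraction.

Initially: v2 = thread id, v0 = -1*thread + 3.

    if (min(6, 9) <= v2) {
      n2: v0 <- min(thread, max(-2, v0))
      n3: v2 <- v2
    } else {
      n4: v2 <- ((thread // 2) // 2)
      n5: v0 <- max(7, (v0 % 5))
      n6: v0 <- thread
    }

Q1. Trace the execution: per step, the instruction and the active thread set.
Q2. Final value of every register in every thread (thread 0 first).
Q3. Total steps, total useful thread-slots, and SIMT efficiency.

step 0: eval (min(6, 9) <= v2)       {0,1,2,3,4,5,6,7}
step 1: v0 <- min(thread, max(-2, v0)) {6,7}
step 2: v2 <- v2                     {6,7}
step 3: v2 <- ((thread // 2) // 2)   {0,1,2,3,4,5}
step 4: v0 <- max(7, (v0 % 5))       {0,1,2,3,4,5}
step 5: v0 <- thread                 {0,1,2,3,4,5}

Answer: 6 steps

v2: 0,0,0,0,1,1,6,7
v0: 0,1,2,3,4,5,-2,-2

steps = 6; useful = 30; efficiency = 30/48 = 5/8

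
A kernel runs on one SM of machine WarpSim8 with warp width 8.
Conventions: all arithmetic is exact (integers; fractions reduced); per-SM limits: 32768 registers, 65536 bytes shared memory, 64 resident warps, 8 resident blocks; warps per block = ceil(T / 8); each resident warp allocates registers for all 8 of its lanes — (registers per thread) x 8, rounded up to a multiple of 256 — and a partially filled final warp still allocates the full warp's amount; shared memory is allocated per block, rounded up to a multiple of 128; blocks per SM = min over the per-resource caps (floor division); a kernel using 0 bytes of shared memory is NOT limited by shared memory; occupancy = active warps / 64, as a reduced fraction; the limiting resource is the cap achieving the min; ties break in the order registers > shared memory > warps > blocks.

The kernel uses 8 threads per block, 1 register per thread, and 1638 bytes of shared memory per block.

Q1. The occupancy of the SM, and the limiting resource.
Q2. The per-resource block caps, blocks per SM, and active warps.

Answer: occupancy 1/8, limited by blocks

registers: 128 blocks
shared memory: 39 blocks
warps: 64 blocks
blocks: 8 blocks

Answer: 8 blocks, 8 active warps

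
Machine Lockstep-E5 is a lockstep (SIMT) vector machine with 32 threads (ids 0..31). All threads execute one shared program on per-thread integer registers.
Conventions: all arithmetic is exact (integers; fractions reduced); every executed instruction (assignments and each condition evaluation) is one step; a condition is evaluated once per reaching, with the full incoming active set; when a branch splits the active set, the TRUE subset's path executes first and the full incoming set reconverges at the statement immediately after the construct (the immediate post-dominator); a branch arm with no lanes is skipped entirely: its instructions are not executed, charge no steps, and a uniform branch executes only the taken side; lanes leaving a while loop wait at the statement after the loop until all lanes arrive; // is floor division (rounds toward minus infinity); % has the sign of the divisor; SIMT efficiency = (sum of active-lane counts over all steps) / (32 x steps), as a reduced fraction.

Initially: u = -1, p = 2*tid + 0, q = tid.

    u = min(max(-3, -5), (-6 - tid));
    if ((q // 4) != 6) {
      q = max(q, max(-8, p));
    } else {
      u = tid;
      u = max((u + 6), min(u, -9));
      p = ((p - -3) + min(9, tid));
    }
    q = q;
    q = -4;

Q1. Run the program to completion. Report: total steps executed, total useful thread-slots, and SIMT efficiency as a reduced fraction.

Answer: 8 steps, 168 useful, 21/32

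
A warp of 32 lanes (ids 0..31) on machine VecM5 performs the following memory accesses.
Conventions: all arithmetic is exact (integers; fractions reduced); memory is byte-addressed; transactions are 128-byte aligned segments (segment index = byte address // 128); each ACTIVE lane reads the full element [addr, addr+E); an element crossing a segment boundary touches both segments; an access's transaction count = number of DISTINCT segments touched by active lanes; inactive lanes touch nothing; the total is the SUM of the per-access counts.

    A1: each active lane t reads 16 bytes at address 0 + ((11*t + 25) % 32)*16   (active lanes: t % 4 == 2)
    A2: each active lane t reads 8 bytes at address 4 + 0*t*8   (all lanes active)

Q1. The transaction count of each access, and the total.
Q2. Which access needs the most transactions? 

A1: 4 transactions
A2: 1 transaction

Answer: 4,1; total 5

Answer: A1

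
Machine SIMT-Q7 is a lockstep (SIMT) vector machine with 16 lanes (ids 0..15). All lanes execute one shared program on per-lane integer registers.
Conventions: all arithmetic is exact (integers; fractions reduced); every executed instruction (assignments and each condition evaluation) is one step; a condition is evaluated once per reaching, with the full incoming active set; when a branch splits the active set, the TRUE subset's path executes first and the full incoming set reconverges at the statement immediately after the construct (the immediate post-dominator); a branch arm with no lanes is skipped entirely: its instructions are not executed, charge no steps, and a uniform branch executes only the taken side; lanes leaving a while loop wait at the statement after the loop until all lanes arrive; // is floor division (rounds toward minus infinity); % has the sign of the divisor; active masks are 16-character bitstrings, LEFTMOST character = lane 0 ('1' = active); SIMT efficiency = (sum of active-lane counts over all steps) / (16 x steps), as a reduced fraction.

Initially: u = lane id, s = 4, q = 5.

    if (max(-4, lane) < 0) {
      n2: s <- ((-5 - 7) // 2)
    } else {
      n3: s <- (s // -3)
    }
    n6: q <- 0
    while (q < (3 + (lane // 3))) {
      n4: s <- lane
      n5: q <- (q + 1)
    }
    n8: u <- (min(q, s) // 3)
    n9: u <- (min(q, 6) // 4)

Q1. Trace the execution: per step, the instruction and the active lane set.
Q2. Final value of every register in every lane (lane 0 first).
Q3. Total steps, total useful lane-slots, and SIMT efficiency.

step 0: eval (max(-4, lane) < 0)     1111111111111111
step 1: s <- (s // -3)               1111111111111111
step 2: q <- 0                       1111111111111111
step 3: eval (q < (3 + (lane // 3))) 1111111111111111
step 4: s <- lane                    1111111111111111
step 5: q <- (q + 1)                 1111111111111111
step 6: eval (q < (3 + (lane // 3))) 1111111111111111
step 7: s <- lane                    1111111111111111
step 8: q <- (q + 1)                 1111111111111111
step 9: eval (q < (3 + (lane // 3))) 1111111111111111
step 10: s <- lane                    1111111111111111
step 11: q <- (q + 1)                 1111111111111111
step 12: eval (q < (3 + (lane // 3))) 1111111111111111
step 13: s <- lane                    0001111111111111
step 14: q <- (q + 1)                 0001111111111111
step 15: eval (q < (3 + (lane // 3))) 0001111111111111
step 16: s <- lane                    0000001111111111
step 17: q <- (q + 1)                 0000001111111111
step 18: eval (q < (3 + (lane // 3))) 0000001111111111
step 19: s <- lane                    0000000001111111
step 20: q <- (q + 1)                 0000000001111111
step 21: eval (q < (3 + (lane // 3))) 0000000001111111
step 22: s <- lane                    0000000000001111
step 23: q <- (q + 1)                 0000000000001111
step 24: eval (q < (3 + (lane // 3))) 0000000000001111
step 25: s <- lane                    0000000000000001
step 26: q <- (q + 1)                 0000000000000001
step 27: eval (q < (3 + (lane // 3))) 0000000000000001
step 28: u <- (min(q, s) // 3)        1111111111111111
step 29: u <- (min(q, 6) // 4)        1111111111111111

Answer: 30 steps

u: 0,0,0,1,1,1,1,1,1,1,1,1,1,1,1,1
s: 0,1,2,3,4,5,6,7,8,9,10,11,12,13,14,15
q: 3,3,3,4,4,4,5,5,5,6,6,6,7,7,7,8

steps = 30; useful = 345; efficiency = 345/480 = 23/32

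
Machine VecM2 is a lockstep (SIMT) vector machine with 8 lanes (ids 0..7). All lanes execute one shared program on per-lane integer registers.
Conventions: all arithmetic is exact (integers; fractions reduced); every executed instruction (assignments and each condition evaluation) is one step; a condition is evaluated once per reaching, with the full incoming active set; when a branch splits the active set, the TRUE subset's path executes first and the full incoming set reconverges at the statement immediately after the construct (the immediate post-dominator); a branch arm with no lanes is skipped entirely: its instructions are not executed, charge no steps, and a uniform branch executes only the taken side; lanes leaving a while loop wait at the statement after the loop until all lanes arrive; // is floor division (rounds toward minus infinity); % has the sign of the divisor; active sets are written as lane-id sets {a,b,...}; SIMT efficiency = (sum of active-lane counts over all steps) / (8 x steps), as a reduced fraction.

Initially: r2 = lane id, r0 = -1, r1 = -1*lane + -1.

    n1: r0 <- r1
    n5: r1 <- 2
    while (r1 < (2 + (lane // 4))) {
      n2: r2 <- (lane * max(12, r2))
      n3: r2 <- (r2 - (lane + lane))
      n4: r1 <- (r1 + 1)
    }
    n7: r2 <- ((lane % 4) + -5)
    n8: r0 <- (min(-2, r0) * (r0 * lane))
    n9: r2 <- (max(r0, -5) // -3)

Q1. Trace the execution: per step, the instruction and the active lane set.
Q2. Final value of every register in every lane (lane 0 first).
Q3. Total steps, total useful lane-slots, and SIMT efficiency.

step 0: r0 <- r1                     {0,1,2,3,4,5,6,7}
step 1: r1 <- 2                      {0,1,2,3,4,5,6,7}
step 2: eval (r1 < (2 + (lane // 4))) {0,1,2,3,4,5,6,7}
step 3: r2 <- (lane * max(12, r2))   {4,5,6,7}
step 4: r2 <- (r2 - (lane + lane))   {4,5,6,7}
step 5: r1 <- (r1 + 1)               {4,5,6,7}
step 6: eval (r1 < (2 + (lane // 4))) {4,5,6,7}
step 7: r2 <- ((lane % 4) + -5)      {0,1,2,3,4,5,6,7}
step 8: r0 <- (min(-2, r0) * (r0 * lane)) {0,1,2,3,4,5,6,7}
step 9: r2 <- (max(r0, -5) // -3)    {0,1,2,3,4,5,6,7}

Answer: 10 steps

r2: 0,-2,-6,-16,-34,-60,-98,-150
r0: 0,4,18,48,100,180,294,448
r1: 2,2,2,2,3,3,3,3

steps = 10; useful = 64; efficiency = 64/80 = 4/5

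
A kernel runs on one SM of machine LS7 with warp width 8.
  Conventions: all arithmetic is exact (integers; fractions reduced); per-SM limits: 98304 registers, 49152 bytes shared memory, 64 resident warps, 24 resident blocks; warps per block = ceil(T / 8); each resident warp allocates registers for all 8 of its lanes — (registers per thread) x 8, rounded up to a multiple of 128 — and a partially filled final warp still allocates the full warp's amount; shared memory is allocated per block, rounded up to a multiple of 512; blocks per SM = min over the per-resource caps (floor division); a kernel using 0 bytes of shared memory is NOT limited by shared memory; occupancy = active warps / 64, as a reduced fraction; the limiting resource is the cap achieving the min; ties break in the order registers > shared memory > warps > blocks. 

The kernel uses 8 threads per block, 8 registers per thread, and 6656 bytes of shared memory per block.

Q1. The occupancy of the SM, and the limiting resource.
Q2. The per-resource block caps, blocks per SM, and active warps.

Answer: occupancy 7/64, limited by shared memory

registers: 768 blocks
shared memory: 7 blocks
warps: 64 blocks
blocks: 24 blocks

Answer: 7 blocks, 7 active warps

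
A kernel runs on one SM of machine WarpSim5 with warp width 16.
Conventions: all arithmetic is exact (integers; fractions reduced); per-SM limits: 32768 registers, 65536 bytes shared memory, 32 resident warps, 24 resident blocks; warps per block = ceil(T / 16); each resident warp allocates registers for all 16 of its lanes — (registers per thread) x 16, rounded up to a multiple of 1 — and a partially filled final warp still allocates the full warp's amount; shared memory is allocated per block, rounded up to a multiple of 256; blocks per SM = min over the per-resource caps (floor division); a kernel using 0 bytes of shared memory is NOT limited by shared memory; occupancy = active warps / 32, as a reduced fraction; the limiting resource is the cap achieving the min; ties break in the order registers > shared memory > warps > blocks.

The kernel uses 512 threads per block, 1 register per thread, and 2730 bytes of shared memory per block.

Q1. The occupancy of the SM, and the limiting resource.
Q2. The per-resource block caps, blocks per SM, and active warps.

Answer: occupancy 1, limited by warps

registers: 64 blocks
shared memory: 23 blocks
warps: 1 block
blocks: 24 blocks

Answer: 1 block, 32 active warps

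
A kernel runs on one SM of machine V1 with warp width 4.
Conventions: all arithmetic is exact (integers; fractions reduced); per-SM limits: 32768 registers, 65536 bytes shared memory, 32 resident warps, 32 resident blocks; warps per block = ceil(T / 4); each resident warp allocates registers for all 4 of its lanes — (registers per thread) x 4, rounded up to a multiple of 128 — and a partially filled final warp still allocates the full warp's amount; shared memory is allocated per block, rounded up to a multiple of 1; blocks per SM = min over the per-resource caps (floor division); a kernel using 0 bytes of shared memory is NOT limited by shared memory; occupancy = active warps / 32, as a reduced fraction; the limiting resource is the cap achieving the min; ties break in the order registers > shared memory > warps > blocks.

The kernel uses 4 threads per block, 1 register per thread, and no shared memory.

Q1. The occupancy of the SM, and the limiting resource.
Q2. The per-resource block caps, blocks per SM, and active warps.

Answer: occupancy 1, limited by warps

registers: 256 blocks
shared memory: no limit (kernel uses none)
warps: 32 blocks
blocks: 32 blocks

Answer: 32 blocks, 32 active warps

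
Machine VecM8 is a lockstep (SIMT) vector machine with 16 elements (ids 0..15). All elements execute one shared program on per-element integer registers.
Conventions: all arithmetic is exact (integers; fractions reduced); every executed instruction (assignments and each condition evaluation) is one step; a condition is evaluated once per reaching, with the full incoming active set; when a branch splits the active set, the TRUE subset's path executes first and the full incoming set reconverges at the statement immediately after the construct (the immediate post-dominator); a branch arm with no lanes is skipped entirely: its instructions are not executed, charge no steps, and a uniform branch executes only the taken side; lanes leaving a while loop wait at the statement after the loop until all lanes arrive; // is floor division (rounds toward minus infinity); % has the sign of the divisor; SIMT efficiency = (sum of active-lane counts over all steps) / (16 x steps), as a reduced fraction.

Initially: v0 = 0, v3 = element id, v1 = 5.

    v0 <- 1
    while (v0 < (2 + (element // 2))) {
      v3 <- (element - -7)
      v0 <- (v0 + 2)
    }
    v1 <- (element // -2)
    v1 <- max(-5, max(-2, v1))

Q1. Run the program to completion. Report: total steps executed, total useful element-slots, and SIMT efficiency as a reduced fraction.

Answer: 16 steps, 184 useful, 23/32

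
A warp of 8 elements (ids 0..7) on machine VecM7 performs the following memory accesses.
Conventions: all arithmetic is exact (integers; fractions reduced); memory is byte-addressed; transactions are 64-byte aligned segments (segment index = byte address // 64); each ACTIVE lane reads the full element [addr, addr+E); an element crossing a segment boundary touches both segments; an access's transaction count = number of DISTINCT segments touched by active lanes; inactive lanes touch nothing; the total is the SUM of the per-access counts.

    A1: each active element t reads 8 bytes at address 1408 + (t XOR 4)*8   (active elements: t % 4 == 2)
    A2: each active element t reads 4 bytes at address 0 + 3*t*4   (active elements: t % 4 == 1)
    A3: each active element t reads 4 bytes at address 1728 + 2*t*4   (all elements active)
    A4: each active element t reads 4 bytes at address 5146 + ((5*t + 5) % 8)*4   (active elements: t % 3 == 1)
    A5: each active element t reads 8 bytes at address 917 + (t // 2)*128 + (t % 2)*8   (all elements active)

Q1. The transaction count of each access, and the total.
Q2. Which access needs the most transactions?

A1: 1 transaction
A2: 1 transaction
A3: 1 transaction
A4: 1 transaction
A5: 4 transactions

Answer: 1,1,1,1,4; total 8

Answer: A5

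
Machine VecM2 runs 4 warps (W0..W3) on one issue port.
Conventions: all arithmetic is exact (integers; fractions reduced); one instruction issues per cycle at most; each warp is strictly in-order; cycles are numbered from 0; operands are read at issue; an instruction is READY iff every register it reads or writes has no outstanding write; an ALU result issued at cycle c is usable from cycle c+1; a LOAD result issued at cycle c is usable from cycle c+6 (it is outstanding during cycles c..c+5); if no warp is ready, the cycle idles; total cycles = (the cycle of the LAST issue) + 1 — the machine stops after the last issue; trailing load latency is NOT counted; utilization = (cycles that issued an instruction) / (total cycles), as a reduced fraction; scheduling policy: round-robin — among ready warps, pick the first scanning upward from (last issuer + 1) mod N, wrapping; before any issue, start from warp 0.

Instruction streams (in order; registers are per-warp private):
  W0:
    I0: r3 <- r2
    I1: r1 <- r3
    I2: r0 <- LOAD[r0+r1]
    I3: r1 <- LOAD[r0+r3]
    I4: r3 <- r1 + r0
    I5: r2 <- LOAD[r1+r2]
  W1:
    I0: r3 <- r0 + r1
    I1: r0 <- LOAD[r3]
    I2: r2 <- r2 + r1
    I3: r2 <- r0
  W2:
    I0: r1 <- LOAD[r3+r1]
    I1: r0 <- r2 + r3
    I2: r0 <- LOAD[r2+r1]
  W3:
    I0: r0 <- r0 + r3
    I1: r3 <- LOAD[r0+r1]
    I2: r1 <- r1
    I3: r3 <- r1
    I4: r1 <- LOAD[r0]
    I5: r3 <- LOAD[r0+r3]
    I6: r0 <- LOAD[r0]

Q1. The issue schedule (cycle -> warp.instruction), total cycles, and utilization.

cycle 0: W0.I0
cycle 1: W1.I0
cycle 2: W2.I0
cycle 3: W3.I0
cycle 4: W0.I1
cycle 5: W1.I1
cycle 6: W2.I1
cycle 7: W3.I1
cycle 8: W0.I2
cycle 9: W1.I2
cycle 10: W2.I2
cycle 11: W3.I2
cycle 12: W1.I3
cycle 13: W3.I3
cycle 14: W0.I3
cycle 15: W3.I4
cycle 16: W3.I5
cycle 17: W3.I6
cycle 18: idle
cycle 19: idle
cycle 20: W0.I4
cycle 21: W0.I5

Answer: 22 cycles, utilization 10/11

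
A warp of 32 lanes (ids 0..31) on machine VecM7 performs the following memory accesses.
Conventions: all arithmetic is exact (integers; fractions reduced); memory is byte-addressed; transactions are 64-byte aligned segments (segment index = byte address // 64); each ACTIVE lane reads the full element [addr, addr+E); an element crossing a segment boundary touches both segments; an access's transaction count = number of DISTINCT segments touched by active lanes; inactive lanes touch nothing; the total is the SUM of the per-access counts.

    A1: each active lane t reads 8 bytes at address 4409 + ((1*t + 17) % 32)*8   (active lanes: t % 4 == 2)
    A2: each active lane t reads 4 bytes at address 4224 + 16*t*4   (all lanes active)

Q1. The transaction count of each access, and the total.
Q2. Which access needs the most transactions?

A1: 4 transactions
A2: 32 transactions

Answer: 4,32; total 36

Answer: A2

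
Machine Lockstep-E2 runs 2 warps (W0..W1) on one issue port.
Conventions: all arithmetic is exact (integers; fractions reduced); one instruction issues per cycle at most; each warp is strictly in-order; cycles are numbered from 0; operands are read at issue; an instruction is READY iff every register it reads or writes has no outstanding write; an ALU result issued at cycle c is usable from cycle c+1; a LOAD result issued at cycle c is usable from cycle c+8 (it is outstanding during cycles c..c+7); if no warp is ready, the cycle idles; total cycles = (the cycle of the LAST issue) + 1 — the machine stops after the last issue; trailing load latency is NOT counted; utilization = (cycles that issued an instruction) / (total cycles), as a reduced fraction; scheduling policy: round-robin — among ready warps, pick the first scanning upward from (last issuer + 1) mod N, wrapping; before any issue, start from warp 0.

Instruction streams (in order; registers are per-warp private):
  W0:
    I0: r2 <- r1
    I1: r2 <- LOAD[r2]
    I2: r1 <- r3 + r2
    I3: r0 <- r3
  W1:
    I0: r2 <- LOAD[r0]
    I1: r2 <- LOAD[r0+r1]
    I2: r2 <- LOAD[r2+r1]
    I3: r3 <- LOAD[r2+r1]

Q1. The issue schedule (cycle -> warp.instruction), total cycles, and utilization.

cycle 0: W0.I0
cycle 1: W1.I0
cycle 2: W0.I1
cycle 3: idle
cycle 4: idle
cycle 5: idle
cycle 6: idle
cycle 7: idle
cycle 8: idle
cycle 9: W1.I1
cycle 10: W0.I2
cycle 11: W0.I3
cycle 12: idle
cycle 13: idle
cycle 14: idle
cycle 15: idle
cycle 16: idle
cycle 17: W1.I2
cycle 18: idle
cycle 19: idle
cycle 20: idle
cycle 21: idle
cycle 22: idle
cycle 23: idle
cycle 24: idle
cycle 25: W1.I3

Answer: 26 cycles, utilization 4/13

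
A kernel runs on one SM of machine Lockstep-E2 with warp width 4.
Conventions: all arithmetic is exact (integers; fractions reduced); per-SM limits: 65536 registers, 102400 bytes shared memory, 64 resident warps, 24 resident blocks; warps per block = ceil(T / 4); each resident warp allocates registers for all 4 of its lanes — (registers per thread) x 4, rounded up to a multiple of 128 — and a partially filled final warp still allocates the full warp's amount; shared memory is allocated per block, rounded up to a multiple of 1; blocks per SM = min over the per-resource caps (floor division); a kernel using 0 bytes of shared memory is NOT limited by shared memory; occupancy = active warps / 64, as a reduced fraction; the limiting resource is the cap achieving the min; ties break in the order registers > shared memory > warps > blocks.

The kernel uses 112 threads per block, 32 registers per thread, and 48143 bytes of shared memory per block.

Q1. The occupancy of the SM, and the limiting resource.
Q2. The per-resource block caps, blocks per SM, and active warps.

Answer: occupancy 7/8, limited by shared memory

registers: 18 blocks
shared memory: 2 blocks
warps: 2 blocks
blocks: 24 blocks

Answer: 2 blocks, 56 active warps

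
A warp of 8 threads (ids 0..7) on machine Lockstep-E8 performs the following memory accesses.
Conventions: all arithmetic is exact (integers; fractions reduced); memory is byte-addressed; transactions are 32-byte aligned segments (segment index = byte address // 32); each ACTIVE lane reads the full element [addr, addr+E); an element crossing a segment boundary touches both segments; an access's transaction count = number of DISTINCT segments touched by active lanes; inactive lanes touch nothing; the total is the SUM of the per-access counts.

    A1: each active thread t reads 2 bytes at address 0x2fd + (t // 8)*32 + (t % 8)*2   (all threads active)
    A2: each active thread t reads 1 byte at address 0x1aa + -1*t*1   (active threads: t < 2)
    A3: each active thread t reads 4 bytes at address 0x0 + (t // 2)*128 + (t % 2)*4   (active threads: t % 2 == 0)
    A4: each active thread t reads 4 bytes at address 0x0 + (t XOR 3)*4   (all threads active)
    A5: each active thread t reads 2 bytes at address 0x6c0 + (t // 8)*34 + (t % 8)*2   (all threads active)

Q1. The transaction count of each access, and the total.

A1: 2 transactions
A2: 1 transaction
A3: 4 transactions
A4: 1 transaction
A5: 1 transaction

Answer: 2,1,4,1,1; total 9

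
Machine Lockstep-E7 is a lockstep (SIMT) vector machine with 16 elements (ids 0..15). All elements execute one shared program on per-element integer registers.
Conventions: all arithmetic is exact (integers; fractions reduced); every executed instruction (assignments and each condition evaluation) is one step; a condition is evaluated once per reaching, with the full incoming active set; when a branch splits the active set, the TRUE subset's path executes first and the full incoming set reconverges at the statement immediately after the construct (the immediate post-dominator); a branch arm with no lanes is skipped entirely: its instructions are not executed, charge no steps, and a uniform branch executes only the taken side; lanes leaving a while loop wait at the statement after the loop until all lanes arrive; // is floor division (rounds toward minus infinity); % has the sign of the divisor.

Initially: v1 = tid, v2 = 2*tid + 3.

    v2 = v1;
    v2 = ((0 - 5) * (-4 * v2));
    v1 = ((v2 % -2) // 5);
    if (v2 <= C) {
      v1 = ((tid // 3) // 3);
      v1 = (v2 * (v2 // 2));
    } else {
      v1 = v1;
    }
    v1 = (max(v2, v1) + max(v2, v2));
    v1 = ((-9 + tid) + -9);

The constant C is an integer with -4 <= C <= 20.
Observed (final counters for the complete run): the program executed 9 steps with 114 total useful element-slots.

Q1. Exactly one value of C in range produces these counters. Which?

Answer: C = 20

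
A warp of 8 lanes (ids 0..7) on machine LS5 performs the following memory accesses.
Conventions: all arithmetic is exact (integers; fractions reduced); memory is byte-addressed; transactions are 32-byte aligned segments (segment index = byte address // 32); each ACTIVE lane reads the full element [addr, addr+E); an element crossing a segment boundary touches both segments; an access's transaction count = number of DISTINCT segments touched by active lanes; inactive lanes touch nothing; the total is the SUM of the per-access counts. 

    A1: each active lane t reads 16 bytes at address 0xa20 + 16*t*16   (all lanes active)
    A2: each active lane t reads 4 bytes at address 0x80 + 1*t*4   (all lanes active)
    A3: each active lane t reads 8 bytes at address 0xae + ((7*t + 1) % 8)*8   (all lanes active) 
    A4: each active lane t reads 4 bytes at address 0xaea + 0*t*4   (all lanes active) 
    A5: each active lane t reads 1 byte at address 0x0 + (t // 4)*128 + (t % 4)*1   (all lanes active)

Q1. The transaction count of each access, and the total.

A1: 8 transactions
A2: 1 transaction
A3: 3 transactions
A4: 1 transaction
A5: 2 transactions

Answer: 8,1,3,1,2; total 15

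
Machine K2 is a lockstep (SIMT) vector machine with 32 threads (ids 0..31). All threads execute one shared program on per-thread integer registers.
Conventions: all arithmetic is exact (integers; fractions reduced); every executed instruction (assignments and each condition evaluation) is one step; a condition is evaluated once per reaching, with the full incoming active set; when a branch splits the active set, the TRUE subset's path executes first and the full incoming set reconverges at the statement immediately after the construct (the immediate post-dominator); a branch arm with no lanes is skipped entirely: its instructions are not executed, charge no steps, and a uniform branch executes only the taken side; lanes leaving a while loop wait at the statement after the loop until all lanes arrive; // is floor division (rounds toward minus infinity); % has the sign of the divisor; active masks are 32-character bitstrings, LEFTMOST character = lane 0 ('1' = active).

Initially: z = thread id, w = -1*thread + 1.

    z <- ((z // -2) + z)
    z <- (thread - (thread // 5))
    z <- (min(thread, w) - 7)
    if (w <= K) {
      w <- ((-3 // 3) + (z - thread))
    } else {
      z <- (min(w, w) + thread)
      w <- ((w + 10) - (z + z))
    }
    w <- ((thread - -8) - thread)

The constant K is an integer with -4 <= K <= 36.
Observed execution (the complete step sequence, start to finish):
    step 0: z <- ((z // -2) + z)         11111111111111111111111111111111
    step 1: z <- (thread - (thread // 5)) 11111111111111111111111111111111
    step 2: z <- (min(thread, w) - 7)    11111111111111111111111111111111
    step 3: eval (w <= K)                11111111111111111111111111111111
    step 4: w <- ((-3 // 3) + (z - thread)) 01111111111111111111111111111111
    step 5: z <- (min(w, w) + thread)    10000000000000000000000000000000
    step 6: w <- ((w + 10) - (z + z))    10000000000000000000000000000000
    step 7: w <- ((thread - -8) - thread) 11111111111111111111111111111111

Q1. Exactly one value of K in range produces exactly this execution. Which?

Answer: K = 0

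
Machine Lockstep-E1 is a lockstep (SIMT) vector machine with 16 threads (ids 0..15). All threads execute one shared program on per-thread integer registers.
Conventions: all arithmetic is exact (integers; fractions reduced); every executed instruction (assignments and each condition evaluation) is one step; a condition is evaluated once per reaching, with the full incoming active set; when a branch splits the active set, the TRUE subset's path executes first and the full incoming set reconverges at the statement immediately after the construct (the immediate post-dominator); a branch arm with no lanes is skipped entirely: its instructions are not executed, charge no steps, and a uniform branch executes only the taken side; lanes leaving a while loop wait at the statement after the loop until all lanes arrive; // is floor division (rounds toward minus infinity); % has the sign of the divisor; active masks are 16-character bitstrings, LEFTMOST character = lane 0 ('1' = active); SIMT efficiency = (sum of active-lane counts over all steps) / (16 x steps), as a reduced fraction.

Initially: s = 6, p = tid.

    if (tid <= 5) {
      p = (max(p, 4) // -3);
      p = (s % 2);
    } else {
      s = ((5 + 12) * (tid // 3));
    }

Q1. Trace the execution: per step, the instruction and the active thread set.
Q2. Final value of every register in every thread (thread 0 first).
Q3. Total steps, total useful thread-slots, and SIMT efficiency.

step 0: eval (tid <= 5)              1111111111111111
step 1: p <- (max(p, 4) // -3)       1111110000000000
step 2: p <- (s % 2)                 1111110000000000
step 3: s <- ((5 + 12) * (tid // 3)) 0000001111111111

Answer: 4 steps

s: 6,6,6,6,6,6,34,34,34,51,51,51,68,68,68,85
p: 0,0,0,0,0,0,6,7,8,9,10,11,12,13,14,15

steps = 4; useful = 38; efficiency = 38/64 = 19/32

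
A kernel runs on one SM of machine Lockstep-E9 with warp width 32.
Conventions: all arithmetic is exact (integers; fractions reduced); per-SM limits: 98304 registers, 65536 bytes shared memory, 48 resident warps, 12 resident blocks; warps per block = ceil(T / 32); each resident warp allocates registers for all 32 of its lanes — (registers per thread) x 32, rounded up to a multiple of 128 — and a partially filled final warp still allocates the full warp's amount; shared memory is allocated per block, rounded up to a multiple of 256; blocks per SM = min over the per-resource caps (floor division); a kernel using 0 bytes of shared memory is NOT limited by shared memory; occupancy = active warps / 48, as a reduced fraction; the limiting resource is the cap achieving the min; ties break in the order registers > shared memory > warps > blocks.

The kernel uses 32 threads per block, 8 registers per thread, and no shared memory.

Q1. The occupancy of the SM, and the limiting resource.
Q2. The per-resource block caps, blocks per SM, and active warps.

Answer: occupancy 1/4, limited by blocks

registers: 384 blocks
shared memory: no limit (kernel uses none)
warps: 48 blocks
blocks: 12 blocks

Answer: 12 blocks, 12 active warps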